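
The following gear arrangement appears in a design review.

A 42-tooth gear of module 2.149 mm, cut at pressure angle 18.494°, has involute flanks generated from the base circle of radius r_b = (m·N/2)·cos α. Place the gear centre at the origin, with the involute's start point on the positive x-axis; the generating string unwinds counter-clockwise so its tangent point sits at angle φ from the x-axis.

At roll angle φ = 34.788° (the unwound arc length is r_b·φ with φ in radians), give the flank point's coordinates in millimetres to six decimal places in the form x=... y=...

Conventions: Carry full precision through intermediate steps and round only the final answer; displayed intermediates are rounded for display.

topology: single-mesh involute geometry — m = 2.149, N = 42
pitch radius r_p = m·N/2 = 2.149·42/2 = 45.129000
base radius r_b = r_p·cos α = 45.129000·cos 18.494° = 42.798398
roll angle φ = 34.788° = 0.60716514 rad
x = r_b·(cos φ + φ·sin φ) = 49.974905
y = r_b·(sin φ − φ·cos φ) = 3.077027

x=49.974905 y=3.077027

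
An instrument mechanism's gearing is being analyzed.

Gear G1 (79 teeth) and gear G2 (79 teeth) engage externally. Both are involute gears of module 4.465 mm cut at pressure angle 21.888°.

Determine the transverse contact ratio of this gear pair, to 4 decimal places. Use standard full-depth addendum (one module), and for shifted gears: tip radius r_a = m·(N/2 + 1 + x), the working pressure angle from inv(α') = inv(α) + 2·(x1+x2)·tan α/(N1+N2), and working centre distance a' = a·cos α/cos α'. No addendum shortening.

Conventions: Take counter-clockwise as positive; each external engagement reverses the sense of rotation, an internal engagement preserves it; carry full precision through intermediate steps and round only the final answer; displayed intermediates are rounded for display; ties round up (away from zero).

1.7176

topology: single-mesh involute geometry — m = 4.465, 79T/79T pair
base radii: r_b1 = 163.653934, r_b2 = 163.653934
tip radii: r_a1 = 180.832500, r_a2 = 180.832500
no profile shift: α' = α, a' = a
action lengths: √(r_a1²−r_b1²) = 76.927126, √(r_a2²−r_b2²) = 76.927126
base pitch p_b = π·m·cos α = 13.016051
CR = (76.927126 + 76.927126 − 352.735000·sin 21.88800°)/13.016051 = 1.717645
contact ratio ≈ 1.7176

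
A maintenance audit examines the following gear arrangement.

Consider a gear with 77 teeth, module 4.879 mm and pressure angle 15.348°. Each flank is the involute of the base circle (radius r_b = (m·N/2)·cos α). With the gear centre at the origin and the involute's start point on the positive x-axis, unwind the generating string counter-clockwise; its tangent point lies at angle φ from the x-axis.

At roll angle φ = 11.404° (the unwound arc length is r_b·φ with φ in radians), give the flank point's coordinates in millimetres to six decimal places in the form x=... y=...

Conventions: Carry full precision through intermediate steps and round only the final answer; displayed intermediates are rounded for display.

x=184.694921 y=0.474221

recognized (one wheel, involute flank): single-mesh tooth geometry, m = 4.879, N = 77
pitch radius r_p = m·N/2 = 4.879·77/2 = 187.841500
base radius r_b = r_p·cos α = 187.841500·cos 15.348° = 181.142324
roll angle φ = 11.404° = 0.19903735 rad
x = r_b·(cos φ + φ·sin φ) = 184.694921
y = r_b·(sin φ − φ·cos φ) = 0.474221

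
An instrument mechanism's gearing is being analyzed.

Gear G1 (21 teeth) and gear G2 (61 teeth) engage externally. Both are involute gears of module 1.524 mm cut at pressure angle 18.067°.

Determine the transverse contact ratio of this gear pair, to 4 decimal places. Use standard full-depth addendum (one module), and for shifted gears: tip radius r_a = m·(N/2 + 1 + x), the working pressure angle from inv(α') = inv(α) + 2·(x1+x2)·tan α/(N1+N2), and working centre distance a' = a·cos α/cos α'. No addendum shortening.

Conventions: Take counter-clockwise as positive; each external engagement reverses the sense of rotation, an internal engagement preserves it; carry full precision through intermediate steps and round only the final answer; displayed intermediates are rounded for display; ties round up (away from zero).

1.7752

class = single-mesh tooth geometry [involute pair 21T × 61T, m = 1.524]
base radii: r_b1 = 15.213014, r_b2 = 44.190182
tip radii: r_a1 = 17.526000, r_a2 = 48.006000
no profile shift: α' = α, a' = a
action lengths: √(r_a1²−r_b1²) = 8.702005, √(r_a2²−r_b2²) = 18.756434
base pitch p_b = π·m·cos α = 4.551723
CR = (8.702005 + 18.756434 − 62.484000·sin 18.06700°)/4.551723 = 1.775228
contact ratio ≈ 1.7752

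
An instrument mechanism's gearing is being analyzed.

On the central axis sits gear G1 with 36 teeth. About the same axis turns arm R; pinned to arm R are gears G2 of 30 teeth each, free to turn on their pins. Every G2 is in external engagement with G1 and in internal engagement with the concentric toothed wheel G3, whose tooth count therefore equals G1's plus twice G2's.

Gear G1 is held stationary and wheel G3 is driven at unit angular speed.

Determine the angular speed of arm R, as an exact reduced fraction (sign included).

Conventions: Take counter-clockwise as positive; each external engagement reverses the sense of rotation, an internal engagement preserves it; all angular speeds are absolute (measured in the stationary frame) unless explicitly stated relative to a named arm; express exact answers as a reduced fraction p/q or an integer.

class = planetary set [G3 = 36+2·30 = 96; Willis about the carrier]
ring teeth: 36 + 2·30 = 96
36(ω_sun−ω_arm) = −96(ω_ring−ω_arm),  ω_sun = 0, ω_ring = 1
36(0−ω_arm) = −96(1−ω_arm)  ⇒  132·ω_arm = 96  ⇒  ω_arm = 8/11
exact speed ratio = 8/11

8/11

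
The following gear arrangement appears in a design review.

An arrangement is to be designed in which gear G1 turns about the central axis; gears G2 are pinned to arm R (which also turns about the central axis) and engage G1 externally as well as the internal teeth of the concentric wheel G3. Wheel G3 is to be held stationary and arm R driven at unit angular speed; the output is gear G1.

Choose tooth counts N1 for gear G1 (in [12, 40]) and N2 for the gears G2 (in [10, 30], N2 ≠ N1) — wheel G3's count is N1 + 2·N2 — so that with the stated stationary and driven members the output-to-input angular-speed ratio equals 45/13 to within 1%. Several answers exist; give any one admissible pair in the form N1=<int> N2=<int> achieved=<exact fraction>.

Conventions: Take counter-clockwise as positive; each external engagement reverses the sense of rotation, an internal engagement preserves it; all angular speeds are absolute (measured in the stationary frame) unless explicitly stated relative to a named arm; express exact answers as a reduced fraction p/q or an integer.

N1=26 N2=19 achieved=45/13

topology: planetary set — design target 45/13, arm = carrier (Willis)
Willis with ω_ring = 0: ω_sun/ω_arm = (N1+N3)/N1; set equal to 45/13  ⇒  N3/N1 = 45/13 − 1 = 32/13
N3 = N1 + 2·N2  ⇒  N2/N1 = (N3/N1 − 1)/2 = (32/13 − 1)/2 = 19/26
smallest multiple with N1 ≥ 12 and N2 ≥ 10: k = 1  ⇒  N1 = 1·26 = 26, N2 = 1·19 = 19 (N1 ≤ 40, N2 ≤ 30, N2 ≠ N1 ✓), N3 = 26 + 2·19 = 64
check: (N1+N3)/N1 with N1 = 26, N3 = 64 gives 45/13; |achieved − target| = 0 ≤ 9/260 ✓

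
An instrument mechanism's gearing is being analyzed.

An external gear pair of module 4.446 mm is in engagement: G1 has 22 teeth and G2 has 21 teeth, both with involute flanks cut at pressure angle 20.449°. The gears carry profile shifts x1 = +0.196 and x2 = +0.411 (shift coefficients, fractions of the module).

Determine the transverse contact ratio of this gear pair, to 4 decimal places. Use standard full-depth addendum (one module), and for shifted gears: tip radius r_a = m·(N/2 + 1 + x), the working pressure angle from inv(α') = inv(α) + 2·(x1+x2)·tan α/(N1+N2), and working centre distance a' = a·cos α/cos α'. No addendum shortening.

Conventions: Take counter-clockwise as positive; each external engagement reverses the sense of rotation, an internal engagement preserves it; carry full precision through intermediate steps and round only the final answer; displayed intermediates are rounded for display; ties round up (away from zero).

class = single-mesh tooth geometry [involute pair 22T × 21T, m = 4.446]
base radii: r_b1 = 45.824117, r_b2 = 43.741203
tip radii: r_a1 = 54.223416, r_a2 = 52.956306
inv(α') = inv(20.449°) + 2·(+0.196+0.411)·tan α/(22+21) = 0.02649518  ⇒  α' = 24.04198°
a' = a·cos α / cos α' = 95.5890·cos 20.449°/cos 24.04198° = 98.073465
action lengths: √(r_a1²−r_b1²) = 28.988431, √(r_a2²−r_b2²) = 29.850922
base pitch p_b = π·m·cos α = 13.087337
CR = (28.988431 + 29.850922 − 98.073465·sin 24.04198°)/13.087337 = 1.442895
contact ratio ≈ 1.4429

1.4429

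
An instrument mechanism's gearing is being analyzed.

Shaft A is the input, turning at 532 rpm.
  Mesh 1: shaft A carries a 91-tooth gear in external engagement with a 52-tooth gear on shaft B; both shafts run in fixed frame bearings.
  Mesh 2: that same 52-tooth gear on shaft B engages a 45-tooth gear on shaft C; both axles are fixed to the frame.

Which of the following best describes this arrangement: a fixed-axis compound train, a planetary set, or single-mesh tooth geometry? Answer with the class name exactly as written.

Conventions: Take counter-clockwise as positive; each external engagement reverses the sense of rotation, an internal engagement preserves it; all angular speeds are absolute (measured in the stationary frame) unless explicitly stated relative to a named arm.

fixed-axis compound train

2-mesh fixed-axis compound train (all bearings frame-fixed)
classification: fixed-axis compound train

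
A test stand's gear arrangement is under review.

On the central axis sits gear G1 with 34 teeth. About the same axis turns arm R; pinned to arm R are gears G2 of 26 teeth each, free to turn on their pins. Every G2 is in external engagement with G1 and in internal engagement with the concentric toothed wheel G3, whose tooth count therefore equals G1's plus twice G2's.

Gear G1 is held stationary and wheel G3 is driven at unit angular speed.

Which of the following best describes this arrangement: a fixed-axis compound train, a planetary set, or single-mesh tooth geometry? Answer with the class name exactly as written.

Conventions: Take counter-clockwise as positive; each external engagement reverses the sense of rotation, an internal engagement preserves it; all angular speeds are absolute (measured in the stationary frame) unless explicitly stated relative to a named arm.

planetary set

class = planetary set [G3 = 34+2·26 = 86; Willis about the carrier]
classification: planetary set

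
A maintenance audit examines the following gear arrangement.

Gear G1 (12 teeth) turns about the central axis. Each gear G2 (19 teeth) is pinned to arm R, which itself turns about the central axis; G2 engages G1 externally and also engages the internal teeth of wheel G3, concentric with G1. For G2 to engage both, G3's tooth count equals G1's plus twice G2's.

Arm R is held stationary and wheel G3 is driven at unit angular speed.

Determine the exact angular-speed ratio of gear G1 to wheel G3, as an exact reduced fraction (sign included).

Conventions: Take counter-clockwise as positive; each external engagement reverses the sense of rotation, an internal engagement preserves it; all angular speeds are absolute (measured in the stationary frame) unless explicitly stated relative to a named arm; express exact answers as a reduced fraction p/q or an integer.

planetary set (12T centre, 19T on arm, 50T internal) — Willis relation
ring teeth: 12 + 2·19 = 50
12(ω_sun−ω_arm) = −50(ω_ring−ω_arm),  ω_arm = 0, ω_ring = 1
ω_sun = 0 − (50/12)(1−0) = -25/6
ω_out/ω_in = -25/6

-25/6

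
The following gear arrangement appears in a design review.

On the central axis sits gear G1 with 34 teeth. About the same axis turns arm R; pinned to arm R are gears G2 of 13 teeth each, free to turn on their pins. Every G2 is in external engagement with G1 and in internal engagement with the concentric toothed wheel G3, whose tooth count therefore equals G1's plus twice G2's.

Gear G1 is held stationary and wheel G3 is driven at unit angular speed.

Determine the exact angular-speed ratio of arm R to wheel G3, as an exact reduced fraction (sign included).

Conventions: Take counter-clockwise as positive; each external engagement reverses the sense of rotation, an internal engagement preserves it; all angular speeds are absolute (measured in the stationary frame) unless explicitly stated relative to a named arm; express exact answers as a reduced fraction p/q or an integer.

30/47

topology: planetary set — G1 34T / G2 13T / G3 60T, arm = carrier (Willis)
ring teeth: 34 + 2·13 = 60
34(ω_sun−ω_arm) = −60(ω_ring−ω_arm),  ω_sun = 0, ω_ring = 1
34(0−ω_arm) = −60(1−ω_arm)  ⇒  94·ω_arm = 60  ⇒  ω_arm = 30/47
ω_out/ω_in = 30/47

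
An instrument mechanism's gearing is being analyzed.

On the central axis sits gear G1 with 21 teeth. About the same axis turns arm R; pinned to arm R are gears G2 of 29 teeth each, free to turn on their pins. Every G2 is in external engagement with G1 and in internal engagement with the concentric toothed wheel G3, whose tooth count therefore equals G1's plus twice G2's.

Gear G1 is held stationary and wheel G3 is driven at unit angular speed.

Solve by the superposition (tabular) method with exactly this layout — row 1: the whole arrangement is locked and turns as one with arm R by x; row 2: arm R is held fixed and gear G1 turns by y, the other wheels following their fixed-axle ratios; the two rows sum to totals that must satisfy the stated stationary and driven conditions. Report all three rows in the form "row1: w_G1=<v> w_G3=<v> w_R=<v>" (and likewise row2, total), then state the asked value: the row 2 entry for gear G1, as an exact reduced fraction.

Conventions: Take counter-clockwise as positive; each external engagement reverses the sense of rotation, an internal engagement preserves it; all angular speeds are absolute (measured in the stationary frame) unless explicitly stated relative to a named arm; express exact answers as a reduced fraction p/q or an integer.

row1: w_G1=79/100 w_G3=79/100 w_R=79/100
row2: w_G1=-79/100 w_G3=21/100 w_R=0
total: w_G1=0 w_G3=1 w_R=79/100
asked value: -79/100

class = planetary set [G3 = 21+2·29 = 79; Willis about the carrier]
row 1: whole set turns with the arm by x
row 2: sun turns y, ring = −(21/79)·y, arm 0
boundary: total ω_sun = x + y = 0 and total ω_ring = x − (21/79)·y = 1  ⇒  y = -79/100, x = 79/100
row 2 ring = −(21/79)·(-79/100) = 21/100
totals (row 1 + row 2): sun 79/100 + (-79/100) = 0, ring 79/100 + 21/100 = 1, arm 79/100 + 0 = 79/100
asked cell (row2, sun) = -79/100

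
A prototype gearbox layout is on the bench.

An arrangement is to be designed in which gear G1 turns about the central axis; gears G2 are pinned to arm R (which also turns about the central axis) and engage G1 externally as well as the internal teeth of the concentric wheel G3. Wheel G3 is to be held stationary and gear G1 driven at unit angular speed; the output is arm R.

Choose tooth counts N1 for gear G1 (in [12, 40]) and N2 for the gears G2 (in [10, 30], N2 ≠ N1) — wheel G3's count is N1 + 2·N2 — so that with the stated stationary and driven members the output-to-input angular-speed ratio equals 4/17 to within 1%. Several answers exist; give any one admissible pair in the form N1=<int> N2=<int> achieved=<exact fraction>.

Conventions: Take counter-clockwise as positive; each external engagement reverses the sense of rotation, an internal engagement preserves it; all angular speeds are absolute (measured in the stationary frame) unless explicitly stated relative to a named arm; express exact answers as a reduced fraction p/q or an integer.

planetary set to be sized for 4/17 (Willis relation)
Willis with ω_ring = 0: ω_arm/ω_sun = N1/(N1+N3); set equal to 4/17  ⇒  N3/N1 = 1/(4/17) − 1 = 13/4
N3 = N1 + 2·N2  ⇒  N2/N1 = (N3/N1 − 1)/2 = (13/4 − 1)/2 = 9/8
smallest multiple with N1 ≥ 12 and N2 ≥ 10: k = 2  ⇒  N1 = 2·8 = 16, N2 = 2·9 = 18 (N1 ≤ 40, N2 ≤ 30, N2 ≠ N1 ✓), N3 = 16 + 2·18 = 52
check: N1/(N1+N3) with N1 = 16, N3 = 52 gives 4/17; |achieved − target| = 0 ≤ 1/425 ✓

N1=16 N2=18 achieved=4/17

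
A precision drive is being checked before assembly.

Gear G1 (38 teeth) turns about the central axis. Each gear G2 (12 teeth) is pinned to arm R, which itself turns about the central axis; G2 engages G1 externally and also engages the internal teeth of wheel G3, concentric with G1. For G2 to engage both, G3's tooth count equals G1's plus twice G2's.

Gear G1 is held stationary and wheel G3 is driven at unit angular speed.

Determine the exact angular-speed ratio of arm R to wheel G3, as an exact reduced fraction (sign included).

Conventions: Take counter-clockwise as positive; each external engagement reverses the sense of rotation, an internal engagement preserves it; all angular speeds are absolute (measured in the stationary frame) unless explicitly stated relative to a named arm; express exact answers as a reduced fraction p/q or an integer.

recognized (axles ride arm R): planetary set, 38/12/62 teeth
ring teeth: 38 + 2·12 = 62
38(ω_sun−ω_arm) = −62(ω_ring−ω_arm),  ω_sun = 0, ω_ring = 1
38(0−ω_arm) = −62(1−ω_arm)  ⇒  100·ω_arm = 62  ⇒  ω_arm = 31/50
ω_out/ω_in = 31/50

31/50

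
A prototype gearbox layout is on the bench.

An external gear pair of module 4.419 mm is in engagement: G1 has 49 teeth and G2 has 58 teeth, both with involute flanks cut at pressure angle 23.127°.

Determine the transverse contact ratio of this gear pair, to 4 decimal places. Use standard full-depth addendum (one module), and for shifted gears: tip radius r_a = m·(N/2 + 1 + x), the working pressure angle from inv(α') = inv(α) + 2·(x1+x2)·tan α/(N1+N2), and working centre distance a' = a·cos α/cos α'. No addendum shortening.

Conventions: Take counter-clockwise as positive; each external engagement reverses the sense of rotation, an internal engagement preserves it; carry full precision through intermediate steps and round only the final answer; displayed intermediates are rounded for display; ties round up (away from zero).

1.6152

topology: single-mesh involute geometry — m = 4.419, 49T/58T pair
base radii: r_b1 = 99.564907, r_b2 = 117.852338
tip radii: r_a1 = 112.684500, r_a2 = 132.570000
no profile shift: α' = α, a' = a
action lengths: √(r_a1²−r_b1²) = 52.769555, √(r_a2²−r_b2²) = 60.709400
base pitch p_b = π·m·cos α = 12.767036
CR = (52.769555 + 60.709400 − 236.416500·sin 23.12700°)/12.767036 = 1.615216
contact ratio ≈ 1.6152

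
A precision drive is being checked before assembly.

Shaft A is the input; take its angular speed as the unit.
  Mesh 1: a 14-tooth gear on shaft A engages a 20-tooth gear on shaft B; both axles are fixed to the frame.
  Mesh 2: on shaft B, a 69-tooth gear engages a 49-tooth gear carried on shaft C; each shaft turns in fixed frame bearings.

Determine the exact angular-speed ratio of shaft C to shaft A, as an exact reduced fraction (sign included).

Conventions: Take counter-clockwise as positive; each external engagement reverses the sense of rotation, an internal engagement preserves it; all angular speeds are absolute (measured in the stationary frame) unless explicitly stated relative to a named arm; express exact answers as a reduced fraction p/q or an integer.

69/70

class = fixed-axis compound train [2 meshes; 2 ratios multiply, 2 sense flips]
mesh 1 [14T→20T]: running ratio 7/10, sense −
mesh 2 [69T→49T]: running ratio 69/70, sense +
ω_out/ω_in = 69/70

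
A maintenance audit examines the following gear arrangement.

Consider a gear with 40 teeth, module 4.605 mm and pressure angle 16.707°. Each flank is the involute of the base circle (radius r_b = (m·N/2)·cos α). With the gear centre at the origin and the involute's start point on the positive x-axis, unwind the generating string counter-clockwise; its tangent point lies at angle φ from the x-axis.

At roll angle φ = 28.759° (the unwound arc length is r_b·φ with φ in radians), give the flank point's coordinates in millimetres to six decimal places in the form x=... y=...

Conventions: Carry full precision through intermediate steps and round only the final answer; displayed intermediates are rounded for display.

x=98.634266 y=3.625597

topology: single-mesh involute geometry — m = 4.605, N = 40
pitch radius r_p = m·N/2 = 4.605·40/2 = 92.100000
base radius r_b = r_p·cos α = 92.100000·cos 16.707° = 88.212218
roll angle φ = 28.759° = 0.50193924 rad
x = r_b·(cos φ + φ·sin φ) = 98.634266
y = r_b·(sin φ − φ·cos φ) = 3.625597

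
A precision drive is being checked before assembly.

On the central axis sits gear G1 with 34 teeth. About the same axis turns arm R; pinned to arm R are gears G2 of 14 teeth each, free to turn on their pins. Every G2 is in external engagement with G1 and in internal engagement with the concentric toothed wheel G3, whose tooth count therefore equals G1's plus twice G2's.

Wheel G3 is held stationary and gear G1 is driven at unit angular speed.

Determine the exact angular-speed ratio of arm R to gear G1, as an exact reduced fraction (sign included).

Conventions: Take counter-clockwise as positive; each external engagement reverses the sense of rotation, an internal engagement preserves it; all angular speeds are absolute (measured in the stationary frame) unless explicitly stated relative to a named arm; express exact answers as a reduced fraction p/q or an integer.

17/48

topology: planetary set — G1 34T / G2 14T / G3 62T, arm = carrier (Willis)
ring teeth: 34 + 2·14 = 62
34(ω_sun−ω_arm) = −62(ω_ring−ω_arm),  ω_ring = 0, ω_sun = 1
34(1−ω_arm) = −62(0−ω_arm)  ⇒  96·ω_arm = 34  ⇒  ω_arm = 17/48
ω_out/ω_in = 17/48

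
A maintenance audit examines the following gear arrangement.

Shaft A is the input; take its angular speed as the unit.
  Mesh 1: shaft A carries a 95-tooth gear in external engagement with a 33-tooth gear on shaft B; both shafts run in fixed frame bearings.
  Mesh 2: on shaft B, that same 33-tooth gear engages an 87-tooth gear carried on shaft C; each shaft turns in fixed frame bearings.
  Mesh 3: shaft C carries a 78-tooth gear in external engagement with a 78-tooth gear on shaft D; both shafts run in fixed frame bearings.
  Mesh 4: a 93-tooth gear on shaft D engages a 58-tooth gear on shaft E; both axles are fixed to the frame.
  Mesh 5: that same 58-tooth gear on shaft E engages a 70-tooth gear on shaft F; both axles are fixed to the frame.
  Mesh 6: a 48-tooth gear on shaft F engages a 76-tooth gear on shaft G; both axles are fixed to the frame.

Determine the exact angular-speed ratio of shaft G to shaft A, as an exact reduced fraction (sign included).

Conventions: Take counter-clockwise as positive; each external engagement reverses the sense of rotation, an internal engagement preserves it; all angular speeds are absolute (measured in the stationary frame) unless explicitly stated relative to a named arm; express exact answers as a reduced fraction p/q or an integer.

186/203

class = fixed-axis compound train [6 meshes; 6 ratios multiply, 6 sense flips]
mesh 1 [95T→33T]: running ratio 95/33, sense −
mesh 2 [33T→87T]: running ratio 95/87, sense +
mesh 3 [78T→78T]: running ratio 95/87, sense −
mesh 4 [93T→58T]: running ratio 2945/1682, sense +
mesh 5 [58T→70T]: running ratio 589/406, sense −
mesh 6 [48T→76T]: running ratio 186/203, sense +
ω_out/ω_in = 186/203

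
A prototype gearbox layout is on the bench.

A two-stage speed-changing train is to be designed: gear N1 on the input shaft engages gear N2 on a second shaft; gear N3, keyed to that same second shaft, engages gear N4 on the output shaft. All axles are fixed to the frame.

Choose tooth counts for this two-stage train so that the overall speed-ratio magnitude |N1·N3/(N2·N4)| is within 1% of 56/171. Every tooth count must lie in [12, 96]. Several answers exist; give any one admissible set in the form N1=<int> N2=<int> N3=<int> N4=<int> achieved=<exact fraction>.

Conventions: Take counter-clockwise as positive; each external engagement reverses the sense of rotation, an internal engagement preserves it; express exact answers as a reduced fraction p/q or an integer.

topology: fixed-axis compound train — 2 stages, target 56/171
target = 56/171 in lowest terms: an exact hit needs N1·N3 = k·56 and N2·N4 = k·171 for one integer k, every count in [12, 96]; additionally prefer no 1:1 stage (N1 ≠ N2, N3 ≠ N4)
k = 1…2: no 1:1-free in-range split of k·56 and k·171 into factor pairs; take k = 3
k = 3: N1·N3 = 168 = 12·14, N2·N4 = 513 = 19·27
achieved = 12·14/(19·27) = 56/171; |achieved − target| = 0 ≤ 14/4275 ✓

N1=12 N2=19 N3=14 N4=27 achieved=56/171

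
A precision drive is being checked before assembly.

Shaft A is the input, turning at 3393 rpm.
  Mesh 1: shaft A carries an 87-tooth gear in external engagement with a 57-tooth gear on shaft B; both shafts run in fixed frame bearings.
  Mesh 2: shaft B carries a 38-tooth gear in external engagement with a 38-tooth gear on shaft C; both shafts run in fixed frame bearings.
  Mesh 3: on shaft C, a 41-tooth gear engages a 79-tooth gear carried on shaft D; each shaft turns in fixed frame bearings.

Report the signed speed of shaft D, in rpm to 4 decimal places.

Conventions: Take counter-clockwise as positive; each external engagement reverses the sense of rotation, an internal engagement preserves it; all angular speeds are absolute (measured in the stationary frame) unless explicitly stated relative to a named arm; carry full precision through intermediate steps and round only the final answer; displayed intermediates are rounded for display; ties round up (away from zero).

-2687.7262 rpm

recognized (4 fixed axles, 3 meshes): fixed-axis compound train
mesh 1 [87T→57T]: ω = 3393.0000×87/57 = 5178.7895 rpm, sense flips to −
mesh 2 [38T→38T]: ω = 5178.7895×38/38 = 5178.7895 rpm, sense flips to +
mesh 3 [41T→79T]: ω = 5178.7895×41/79 = 2687.7262 rpm, sense flips to −
signed output speed = -2687.7262 rpm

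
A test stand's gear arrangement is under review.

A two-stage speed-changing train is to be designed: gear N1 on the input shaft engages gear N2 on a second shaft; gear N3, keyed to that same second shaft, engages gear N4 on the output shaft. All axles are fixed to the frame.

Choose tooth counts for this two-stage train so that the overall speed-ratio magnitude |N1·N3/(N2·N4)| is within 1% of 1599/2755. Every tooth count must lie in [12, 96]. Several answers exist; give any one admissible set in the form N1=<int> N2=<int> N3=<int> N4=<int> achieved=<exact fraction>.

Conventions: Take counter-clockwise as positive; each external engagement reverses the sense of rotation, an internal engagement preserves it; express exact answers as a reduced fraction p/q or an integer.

class = fixed-axis compound train [2-stage, 1599/2755 wanted]
target = 1599/2755 in lowest terms: an exact hit needs N1·N3 = k·1599 and N2·N4 = k·2755 for one integer k, every count in [12, 96]; additionally prefer no 1:1 stage (N1 ≠ N2, N3 ≠ N4)
k = 1: N1·N3 = 1599 = 39·41, N2·N4 = 2755 = 29·95
achieved = 39·41/(29·95) = 1599/2755; |achieved − target| = 0 ≤ 1599/275500 ✓

N1=39 N2=29 N3=41 N4=95 achieved=1599/2755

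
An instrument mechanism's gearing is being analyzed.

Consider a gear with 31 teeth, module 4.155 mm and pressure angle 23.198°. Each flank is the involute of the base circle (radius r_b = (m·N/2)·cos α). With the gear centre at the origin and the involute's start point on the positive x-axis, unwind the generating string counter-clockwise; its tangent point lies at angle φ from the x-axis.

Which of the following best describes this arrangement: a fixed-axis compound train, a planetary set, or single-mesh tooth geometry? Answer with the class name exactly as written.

class = single-mesh tooth geometry [base-circle involute, m = 4.155, 31T]
classification: single-mesh tooth geometry

single-mesh tooth geometry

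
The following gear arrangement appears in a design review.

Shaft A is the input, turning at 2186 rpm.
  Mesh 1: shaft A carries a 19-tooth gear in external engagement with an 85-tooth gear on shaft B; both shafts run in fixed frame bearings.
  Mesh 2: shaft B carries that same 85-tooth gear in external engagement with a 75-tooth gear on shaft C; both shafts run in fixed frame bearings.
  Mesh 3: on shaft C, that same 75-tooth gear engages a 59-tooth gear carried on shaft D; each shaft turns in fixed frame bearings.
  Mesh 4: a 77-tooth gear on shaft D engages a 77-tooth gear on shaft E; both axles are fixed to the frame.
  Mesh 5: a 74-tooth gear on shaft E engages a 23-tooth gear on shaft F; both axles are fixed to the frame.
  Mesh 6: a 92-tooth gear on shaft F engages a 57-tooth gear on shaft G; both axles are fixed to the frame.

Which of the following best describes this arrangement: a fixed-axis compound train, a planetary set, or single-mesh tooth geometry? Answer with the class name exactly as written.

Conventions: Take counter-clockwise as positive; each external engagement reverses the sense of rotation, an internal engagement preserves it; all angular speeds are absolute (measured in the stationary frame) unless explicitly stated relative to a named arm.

fixed-axis compound train

topology: fixed-axis compound train — 6 meshes, A→G
classification: fixed-axis compound train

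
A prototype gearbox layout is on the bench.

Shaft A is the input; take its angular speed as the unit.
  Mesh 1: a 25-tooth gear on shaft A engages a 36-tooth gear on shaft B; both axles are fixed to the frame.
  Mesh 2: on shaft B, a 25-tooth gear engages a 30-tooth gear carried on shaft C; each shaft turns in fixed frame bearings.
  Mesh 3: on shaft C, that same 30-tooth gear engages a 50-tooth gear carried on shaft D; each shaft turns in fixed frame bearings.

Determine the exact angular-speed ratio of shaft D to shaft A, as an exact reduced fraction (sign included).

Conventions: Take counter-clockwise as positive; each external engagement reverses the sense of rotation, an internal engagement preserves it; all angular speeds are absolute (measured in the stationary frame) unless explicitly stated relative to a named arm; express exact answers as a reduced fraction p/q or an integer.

class = fixed-axis compound train [3 meshes; 3 ratios multiply, 3 sense flips]
mesh 1 [25T→36T]: running ratio 25/36, sense −
mesh 2 [25T→30T]: running ratio 125/216, sense +
mesh 3 [30T→50T]: running ratio 25/72, sense −
ω_out/ω_in = -25/72

-25/72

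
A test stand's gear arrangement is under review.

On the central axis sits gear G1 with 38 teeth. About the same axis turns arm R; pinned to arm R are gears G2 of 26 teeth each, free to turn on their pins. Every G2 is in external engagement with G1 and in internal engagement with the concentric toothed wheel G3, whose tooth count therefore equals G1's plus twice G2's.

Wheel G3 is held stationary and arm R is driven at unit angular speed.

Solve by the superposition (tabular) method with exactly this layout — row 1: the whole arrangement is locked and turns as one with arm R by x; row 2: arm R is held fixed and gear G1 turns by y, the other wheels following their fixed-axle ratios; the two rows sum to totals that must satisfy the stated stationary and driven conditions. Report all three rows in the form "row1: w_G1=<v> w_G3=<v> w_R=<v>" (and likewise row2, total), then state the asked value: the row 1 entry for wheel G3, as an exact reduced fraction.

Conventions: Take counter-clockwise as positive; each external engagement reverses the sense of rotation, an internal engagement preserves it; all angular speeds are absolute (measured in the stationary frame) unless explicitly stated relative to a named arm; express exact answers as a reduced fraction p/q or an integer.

row1: w_G1=1 w_G3=1 w_R=1
row2: w_G1=45/19 w_G3=-1 w_R=0
total: w_G1=64/19 w_G3=0 w_R=1
asked value: 1

recognized (axles ride arm R): planetary set, 38/26/90 teeth
superposition row 1 [locked train]: every member turns x
row 2: sun turns y, ring = −(38/90)·y, arm 0
boundary: total ω_ring = x − (38/90)·y = 0 and total ω_arm = x = 1  ⇒  y = 45/19, x = 1
row 2 ring = −(38/90)·45/19 = -1
totals (row 1 + row 2): sun 1 + 45/19 = 64/19, ring 1 + (-1) = 0, arm 1 + 0 = 1
asked cell (row1, ring) = 1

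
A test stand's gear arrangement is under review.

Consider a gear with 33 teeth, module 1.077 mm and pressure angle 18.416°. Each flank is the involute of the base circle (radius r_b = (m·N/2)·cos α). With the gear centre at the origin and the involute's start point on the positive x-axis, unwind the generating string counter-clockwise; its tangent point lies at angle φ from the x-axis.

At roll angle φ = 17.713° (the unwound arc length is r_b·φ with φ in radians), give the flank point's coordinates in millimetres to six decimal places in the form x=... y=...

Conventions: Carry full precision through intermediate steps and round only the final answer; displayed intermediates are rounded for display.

class = single-mesh tooth geometry [base-circle involute, m = 1.077, 33T]
pitch radius r_p = m·N/2 = 1.077·33/2 = 17.770500
base radius r_b = r_p·cos α = 17.770500·cos 18.416° = 16.860434
roll angle φ = 17.713° = 0.30915017 rad
x = r_b·(cos φ + φ·sin φ) = 17.646993
y = r_b·(sin φ − φ·cos φ) = 0.164475

x=17.646993 y=0.164475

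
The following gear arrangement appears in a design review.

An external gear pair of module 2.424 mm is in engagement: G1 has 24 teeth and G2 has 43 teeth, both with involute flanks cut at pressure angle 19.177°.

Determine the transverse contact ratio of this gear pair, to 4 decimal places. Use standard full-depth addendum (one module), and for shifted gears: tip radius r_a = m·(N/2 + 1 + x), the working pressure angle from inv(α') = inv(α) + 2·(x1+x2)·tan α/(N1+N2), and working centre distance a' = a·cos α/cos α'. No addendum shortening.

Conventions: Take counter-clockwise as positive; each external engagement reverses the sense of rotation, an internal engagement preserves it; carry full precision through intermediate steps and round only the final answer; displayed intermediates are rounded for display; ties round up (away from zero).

class = single-mesh tooth geometry [involute pair 24T × 43T, m = 2.424]
base radii: r_b1 = 27.473858, r_b2 = 49.223995
tip radii: r_a1 = 31.512000, r_a2 = 54.540000
no profile shift: α' = α, a' = a
action lengths: √(r_a1²−r_b1²) = 15.433512, √(r_a2²−r_b2²) = 23.486377
base pitch p_b = π·m·cos α = 7.192639
CR = (15.433512 + 23.486377 − 81.204000·sin 19.17700°)/7.192639 = 1.702489
contact ratio ≈ 1.7025

1.7025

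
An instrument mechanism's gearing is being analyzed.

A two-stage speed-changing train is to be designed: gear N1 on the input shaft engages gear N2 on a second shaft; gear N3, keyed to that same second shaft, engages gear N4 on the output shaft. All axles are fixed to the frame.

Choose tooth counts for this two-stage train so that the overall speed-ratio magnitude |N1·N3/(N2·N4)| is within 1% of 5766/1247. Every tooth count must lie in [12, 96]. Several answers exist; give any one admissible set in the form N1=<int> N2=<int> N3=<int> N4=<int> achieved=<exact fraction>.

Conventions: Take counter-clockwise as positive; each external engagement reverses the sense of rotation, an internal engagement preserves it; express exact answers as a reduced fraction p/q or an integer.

topology: fixed-axis compound train — 2 stages, target 5766/1247
target = 5766/1247 in lowest terms: an exact hit needs N1·N3 = k·5766 and N2·N4 = k·1247 for one integer k, every count in [12, 96]; additionally prefer no 1:1 stage (N1 ≠ N2, N3 ≠ N4)
k = 1: N1·N3 = 5766 = 62·93, N2·N4 = 1247 = 29·43
achieved = 62·93/(29·43) = 5766/1247; |achieved − target| = 0 ≤ 2883/62350 ✓

N1=62 N2=29 N3=93 N4=43 achieved=5766/1247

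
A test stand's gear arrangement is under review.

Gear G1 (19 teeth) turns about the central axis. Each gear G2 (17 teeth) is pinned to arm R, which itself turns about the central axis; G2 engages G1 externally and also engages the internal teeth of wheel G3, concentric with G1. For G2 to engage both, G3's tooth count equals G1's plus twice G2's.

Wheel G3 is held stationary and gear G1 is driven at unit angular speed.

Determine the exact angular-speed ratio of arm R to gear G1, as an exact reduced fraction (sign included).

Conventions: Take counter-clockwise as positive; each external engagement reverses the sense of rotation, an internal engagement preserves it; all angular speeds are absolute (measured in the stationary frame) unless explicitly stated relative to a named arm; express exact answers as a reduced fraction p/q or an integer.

19/72

recognized (axles ride arm R): planetary set, 19/17/53 teeth
ring teeth: 19 + 2·17 = 53
19(ω_sun−ω_arm) = −53(ω_ring−ω_arm),  ω_ring = 0, ω_sun = 1
19(1−ω_arm) = −53(0−ω_arm)  ⇒  72·ω_arm = 19  ⇒  ω_arm = 19/72
ω_out/ω_in = 19/72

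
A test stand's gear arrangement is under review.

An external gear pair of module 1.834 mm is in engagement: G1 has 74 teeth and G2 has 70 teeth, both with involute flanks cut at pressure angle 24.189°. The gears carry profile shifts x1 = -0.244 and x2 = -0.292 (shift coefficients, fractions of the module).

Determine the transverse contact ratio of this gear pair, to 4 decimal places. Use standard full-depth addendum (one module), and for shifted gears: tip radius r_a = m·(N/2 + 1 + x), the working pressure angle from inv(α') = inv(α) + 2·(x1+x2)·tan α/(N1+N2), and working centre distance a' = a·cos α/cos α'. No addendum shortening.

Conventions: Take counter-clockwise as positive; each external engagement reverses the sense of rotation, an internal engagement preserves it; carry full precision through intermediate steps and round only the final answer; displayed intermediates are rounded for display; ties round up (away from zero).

single-mesh involute tooth geometry (74T engaging 70T at module 1.834)
base radii: r_b1 = 61.899986, r_b2 = 58.554041
tip radii: r_a1 = 69.244504, r_a2 = 65.488472
inv(α') = inv(24.189°) + 2·(-0.244-0.292)·tan α/(74+70) = 0.02366544  ⇒  α' = 23.19416°
a' = a·cos α / cos α' = 132.0480·cos 24.189°/cos 23.19416° = 131.045732
action lengths: √(r_a1²−r_b1²) = 31.035352, √(r_a2²−r_b2²) = 29.328557
base pitch p_b = π·m·cos α = 5.255798
CR = (31.035352 + 29.328557 − 131.045732·sin 23.19416°)/5.255798 = 1.665167
contact ratio ≈ 1.6652

1.6652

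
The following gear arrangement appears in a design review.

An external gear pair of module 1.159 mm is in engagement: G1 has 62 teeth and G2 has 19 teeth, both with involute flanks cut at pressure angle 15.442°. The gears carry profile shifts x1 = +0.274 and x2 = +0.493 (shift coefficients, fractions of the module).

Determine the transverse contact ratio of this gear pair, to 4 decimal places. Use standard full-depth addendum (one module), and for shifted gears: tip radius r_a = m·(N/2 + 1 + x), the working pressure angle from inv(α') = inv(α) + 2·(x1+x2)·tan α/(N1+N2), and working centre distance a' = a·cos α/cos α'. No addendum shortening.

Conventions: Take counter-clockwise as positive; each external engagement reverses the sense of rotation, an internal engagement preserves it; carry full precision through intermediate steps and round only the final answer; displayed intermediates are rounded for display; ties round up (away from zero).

1.6917

recognized (one external pair, fixed centres): single-mesh tooth geometry, m = 1.159, N1 = 62, N2 = 19
base radii: r_b1 = 34.631980, r_b2 = 10.613026
tip radii: r_a1 = 37.405566, r_a2 = 12.740887
inv(α') = inv(15.442°) + 2·(+0.274+0.493)·tan α/(62+19) = 0.01195237  ⇒  α' = 18.62346°
a' = a·cos α / cos α' = 46.9395·cos 15.442°/cos 18.62346° = 47.745045
action lengths: √(r_a1²−r_b1²) = 14.135144, √(r_a2²−r_b2²) = 7.049388
base pitch p_b = π·m·cos α = 3.509664
CR = (14.135144 + 7.049388 − 47.745045·sin 18.62346°)/3.509664 = 1.691695
contact ratio ≈ 1.6917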